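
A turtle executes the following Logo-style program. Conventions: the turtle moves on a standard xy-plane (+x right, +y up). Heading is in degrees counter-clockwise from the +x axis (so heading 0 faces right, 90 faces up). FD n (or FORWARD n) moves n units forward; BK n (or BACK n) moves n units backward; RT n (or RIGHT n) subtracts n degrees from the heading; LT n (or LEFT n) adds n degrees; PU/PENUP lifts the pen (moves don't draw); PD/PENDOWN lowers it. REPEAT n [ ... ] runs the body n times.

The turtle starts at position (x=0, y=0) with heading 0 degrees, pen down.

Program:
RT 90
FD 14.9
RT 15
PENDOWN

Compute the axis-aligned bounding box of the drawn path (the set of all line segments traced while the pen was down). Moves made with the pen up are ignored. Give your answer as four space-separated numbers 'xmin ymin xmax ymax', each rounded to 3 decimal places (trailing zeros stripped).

Answer: 0 -14.9 0 0

Derivation:
Executing turtle program step by step:
Start: pos=(0,0), heading=0, pen down
RT 90: heading 0 -> 270
FD 14.9: (0,0) -> (0,-14.9) [heading=270, draw]
RT 15: heading 270 -> 255
PD: pen down
Final: pos=(0,-14.9), heading=255, 1 segment(s) drawn

Segment endpoints: x in {0, 0}, y in {-14.9, 0}
xmin=0, ymin=-14.9, xmax=0, ymax=0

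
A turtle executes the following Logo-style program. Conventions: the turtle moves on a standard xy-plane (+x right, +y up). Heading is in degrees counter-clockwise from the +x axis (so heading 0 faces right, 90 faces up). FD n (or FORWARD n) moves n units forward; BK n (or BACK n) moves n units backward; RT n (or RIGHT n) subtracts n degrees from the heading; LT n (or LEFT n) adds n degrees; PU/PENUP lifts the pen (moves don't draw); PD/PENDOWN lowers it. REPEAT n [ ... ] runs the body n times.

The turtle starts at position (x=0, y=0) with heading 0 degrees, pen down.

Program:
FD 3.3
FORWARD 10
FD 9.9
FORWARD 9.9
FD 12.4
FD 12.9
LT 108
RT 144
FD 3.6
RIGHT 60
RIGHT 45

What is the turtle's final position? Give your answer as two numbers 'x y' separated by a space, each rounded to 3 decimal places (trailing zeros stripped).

Executing turtle program step by step:
Start: pos=(0,0), heading=0, pen down
FD 3.3: (0,0) -> (3.3,0) [heading=0, draw]
FD 10: (3.3,0) -> (13.3,0) [heading=0, draw]
FD 9.9: (13.3,0) -> (23.2,0) [heading=0, draw]
FD 9.9: (23.2,0) -> (33.1,0) [heading=0, draw]
FD 12.4: (33.1,0) -> (45.5,0) [heading=0, draw]
FD 12.9: (45.5,0) -> (58.4,0) [heading=0, draw]
LT 108: heading 0 -> 108
RT 144: heading 108 -> 324
FD 3.6: (58.4,0) -> (61.312,-2.116) [heading=324, draw]
RT 60: heading 324 -> 264
RT 45: heading 264 -> 219
Final: pos=(61.312,-2.116), heading=219, 7 segment(s) drawn

Answer: 61.312 -2.116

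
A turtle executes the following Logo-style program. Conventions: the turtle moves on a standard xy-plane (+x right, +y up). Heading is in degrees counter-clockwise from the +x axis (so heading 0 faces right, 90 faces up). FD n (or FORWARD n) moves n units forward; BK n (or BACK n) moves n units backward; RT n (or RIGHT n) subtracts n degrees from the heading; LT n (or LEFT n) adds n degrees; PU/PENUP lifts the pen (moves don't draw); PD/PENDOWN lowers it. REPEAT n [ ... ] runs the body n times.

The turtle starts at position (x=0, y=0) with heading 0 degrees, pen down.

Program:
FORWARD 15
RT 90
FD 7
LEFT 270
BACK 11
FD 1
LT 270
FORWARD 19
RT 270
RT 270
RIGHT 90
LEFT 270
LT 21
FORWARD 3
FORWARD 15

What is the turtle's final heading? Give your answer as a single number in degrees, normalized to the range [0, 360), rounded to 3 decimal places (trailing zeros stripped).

Answer: 111

Derivation:
Executing turtle program step by step:
Start: pos=(0,0), heading=0, pen down
FD 15: (0,0) -> (15,0) [heading=0, draw]
RT 90: heading 0 -> 270
FD 7: (15,0) -> (15,-7) [heading=270, draw]
LT 270: heading 270 -> 180
BK 11: (15,-7) -> (26,-7) [heading=180, draw]
FD 1: (26,-7) -> (25,-7) [heading=180, draw]
LT 270: heading 180 -> 90
FD 19: (25,-7) -> (25,12) [heading=90, draw]
RT 270: heading 90 -> 180
RT 270: heading 180 -> 270
RT 90: heading 270 -> 180
LT 270: heading 180 -> 90
LT 21: heading 90 -> 111
FD 3: (25,12) -> (23.925,14.801) [heading=111, draw]
FD 15: (23.925,14.801) -> (18.549,28.804) [heading=111, draw]
Final: pos=(18.549,28.804), heading=111, 7 segment(s) drawn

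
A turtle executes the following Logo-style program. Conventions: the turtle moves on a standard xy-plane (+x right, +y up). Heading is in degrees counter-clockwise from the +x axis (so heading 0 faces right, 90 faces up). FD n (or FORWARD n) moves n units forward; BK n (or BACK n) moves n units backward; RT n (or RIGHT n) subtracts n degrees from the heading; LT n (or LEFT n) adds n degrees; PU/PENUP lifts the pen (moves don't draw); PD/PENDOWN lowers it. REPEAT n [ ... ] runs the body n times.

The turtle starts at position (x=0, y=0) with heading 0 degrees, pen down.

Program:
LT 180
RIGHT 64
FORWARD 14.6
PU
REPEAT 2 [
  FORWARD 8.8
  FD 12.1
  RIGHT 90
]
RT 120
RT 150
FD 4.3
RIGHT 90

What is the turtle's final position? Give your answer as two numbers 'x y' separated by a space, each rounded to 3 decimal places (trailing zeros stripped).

Answer: 7.087 42.954

Derivation:
Executing turtle program step by step:
Start: pos=(0,0), heading=0, pen down
LT 180: heading 0 -> 180
RT 64: heading 180 -> 116
FD 14.6: (0,0) -> (-6.4,13.122) [heading=116, draw]
PU: pen up
REPEAT 2 [
  -- iteration 1/2 --
  FD 8.8: (-6.4,13.122) -> (-10.258,21.032) [heading=116, move]
  FD 12.1: (-10.258,21.032) -> (-15.562,31.907) [heading=116, move]
  RT 90: heading 116 -> 26
  -- iteration 2/2 --
  FD 8.8: (-15.562,31.907) -> (-7.653,35.765) [heading=26, move]
  FD 12.1: (-7.653,35.765) -> (3.223,41.069) [heading=26, move]
  RT 90: heading 26 -> 296
]
RT 120: heading 296 -> 176
RT 150: heading 176 -> 26
FD 4.3: (3.223,41.069) -> (7.087,42.954) [heading=26, move]
RT 90: heading 26 -> 296
Final: pos=(7.087,42.954), heading=296, 1 segment(s) drawn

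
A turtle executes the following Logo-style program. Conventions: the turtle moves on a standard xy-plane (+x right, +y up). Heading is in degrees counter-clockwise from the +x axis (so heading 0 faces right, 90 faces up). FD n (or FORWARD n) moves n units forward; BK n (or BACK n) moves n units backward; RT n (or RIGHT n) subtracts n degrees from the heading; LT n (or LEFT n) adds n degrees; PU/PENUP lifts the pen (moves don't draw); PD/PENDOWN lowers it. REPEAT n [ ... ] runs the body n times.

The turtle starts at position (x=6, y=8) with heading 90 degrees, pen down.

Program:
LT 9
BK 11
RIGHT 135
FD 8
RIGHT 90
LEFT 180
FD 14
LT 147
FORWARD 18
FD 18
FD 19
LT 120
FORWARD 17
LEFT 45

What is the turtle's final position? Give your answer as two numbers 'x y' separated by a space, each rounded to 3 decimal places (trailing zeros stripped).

Executing turtle program step by step:
Start: pos=(6,8), heading=90, pen down
LT 9: heading 90 -> 99
BK 11: (6,8) -> (7.721,-2.865) [heading=99, draw]
RT 135: heading 99 -> 324
FD 8: (7.721,-2.865) -> (14.193,-7.567) [heading=324, draw]
RT 90: heading 324 -> 234
LT 180: heading 234 -> 54
FD 14: (14.193,-7.567) -> (22.422,3.759) [heading=54, draw]
LT 147: heading 54 -> 201
FD 18: (22.422,3.759) -> (5.617,-2.691) [heading=201, draw]
FD 18: (5.617,-2.691) -> (-11.187,-9.142) [heading=201, draw]
FD 19: (-11.187,-9.142) -> (-28.925,-15.951) [heading=201, draw]
LT 120: heading 201 -> 321
FD 17: (-28.925,-15.951) -> (-15.714,-26.649) [heading=321, draw]
LT 45: heading 321 -> 6
Final: pos=(-15.714,-26.649), heading=6, 7 segment(s) drawn

Answer: -15.714 -26.649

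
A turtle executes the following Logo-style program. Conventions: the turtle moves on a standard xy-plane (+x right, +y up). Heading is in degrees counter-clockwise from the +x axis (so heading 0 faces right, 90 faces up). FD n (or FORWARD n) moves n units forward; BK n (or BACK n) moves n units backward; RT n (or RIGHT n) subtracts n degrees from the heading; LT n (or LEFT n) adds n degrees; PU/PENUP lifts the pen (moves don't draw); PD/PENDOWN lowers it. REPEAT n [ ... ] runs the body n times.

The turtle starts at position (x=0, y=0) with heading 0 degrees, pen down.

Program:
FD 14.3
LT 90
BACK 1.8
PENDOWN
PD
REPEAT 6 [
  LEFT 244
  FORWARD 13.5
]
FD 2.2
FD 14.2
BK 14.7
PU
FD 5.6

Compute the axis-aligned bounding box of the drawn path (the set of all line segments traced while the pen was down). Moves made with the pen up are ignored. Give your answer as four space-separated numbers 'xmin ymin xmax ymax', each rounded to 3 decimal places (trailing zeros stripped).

Answer: 0 -16.432 26.434 10.883

Derivation:
Executing turtle program step by step:
Start: pos=(0,0), heading=0, pen down
FD 14.3: (0,0) -> (14.3,0) [heading=0, draw]
LT 90: heading 0 -> 90
BK 1.8: (14.3,0) -> (14.3,-1.8) [heading=90, draw]
PD: pen down
PD: pen down
REPEAT 6 [
  -- iteration 1/6 --
  LT 244: heading 90 -> 334
  FD 13.5: (14.3,-1.8) -> (26.434,-7.718) [heading=334, draw]
  -- iteration 2/6 --
  LT 244: heading 334 -> 218
  FD 13.5: (26.434,-7.718) -> (15.796,-16.029) [heading=218, draw]
  -- iteration 3/6 --
  LT 244: heading 218 -> 102
  FD 13.5: (15.796,-16.029) -> (12.989,-2.824) [heading=102, draw]
  -- iteration 4/6 --
  LT 244: heading 102 -> 346
  FD 13.5: (12.989,-2.824) -> (26.088,-6.09) [heading=346, draw]
  -- iteration 5/6 --
  LT 244: heading 346 -> 230
  FD 13.5: (26.088,-6.09) -> (17.41,-16.432) [heading=230, draw]
  -- iteration 6/6 --
  LT 244: heading 230 -> 114
  FD 13.5: (17.41,-16.432) -> (11.919,-4.099) [heading=114, draw]
]
FD 2.2: (11.919,-4.099) -> (11.024,-2.089) [heading=114, draw]
FD 14.2: (11.024,-2.089) -> (5.249,10.883) [heading=114, draw]
BK 14.7: (5.249,10.883) -> (11.228,-2.546) [heading=114, draw]
PU: pen up
FD 5.6: (11.228,-2.546) -> (8.95,2.57) [heading=114, move]
Final: pos=(8.95,2.57), heading=114, 11 segment(s) drawn

Segment endpoints: x in {0, 5.249, 11.024, 11.228, 11.919, 12.989, 14.3, 15.796, 17.41, 26.088, 26.434}, y in {-16.432, -16.029, -7.718, -6.09, -4.099, -2.824, -2.546, -2.089, -1.8, 0, 10.883}
xmin=0, ymin=-16.432, xmax=26.434, ymax=10.883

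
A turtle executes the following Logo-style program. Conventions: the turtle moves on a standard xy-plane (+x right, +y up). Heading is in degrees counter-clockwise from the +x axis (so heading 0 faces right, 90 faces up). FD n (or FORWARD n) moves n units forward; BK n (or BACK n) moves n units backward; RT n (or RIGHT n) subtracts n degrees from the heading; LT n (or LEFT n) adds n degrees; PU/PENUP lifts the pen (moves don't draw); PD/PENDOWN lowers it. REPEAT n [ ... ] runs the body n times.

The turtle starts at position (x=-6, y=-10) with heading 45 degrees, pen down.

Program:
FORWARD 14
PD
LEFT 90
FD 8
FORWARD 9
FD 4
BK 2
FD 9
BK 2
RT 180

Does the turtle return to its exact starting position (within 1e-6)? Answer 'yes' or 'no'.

Answer: no

Derivation:
Executing turtle program step by step:
Start: pos=(-6,-10), heading=45, pen down
FD 14: (-6,-10) -> (3.899,-0.101) [heading=45, draw]
PD: pen down
LT 90: heading 45 -> 135
FD 8: (3.899,-0.101) -> (-1.757,5.556) [heading=135, draw]
FD 9: (-1.757,5.556) -> (-8.121,11.92) [heading=135, draw]
FD 4: (-8.121,11.92) -> (-10.95,14.749) [heading=135, draw]
BK 2: (-10.95,14.749) -> (-9.536,13.335) [heading=135, draw]
FD 9: (-9.536,13.335) -> (-15.899,19.698) [heading=135, draw]
BK 2: (-15.899,19.698) -> (-14.485,18.284) [heading=135, draw]
RT 180: heading 135 -> 315
Final: pos=(-14.485,18.284), heading=315, 7 segment(s) drawn

Start position: (-6, -10)
Final position: (-14.485, 18.284)
Distance = 29.53; >= 1e-6 -> NOT closed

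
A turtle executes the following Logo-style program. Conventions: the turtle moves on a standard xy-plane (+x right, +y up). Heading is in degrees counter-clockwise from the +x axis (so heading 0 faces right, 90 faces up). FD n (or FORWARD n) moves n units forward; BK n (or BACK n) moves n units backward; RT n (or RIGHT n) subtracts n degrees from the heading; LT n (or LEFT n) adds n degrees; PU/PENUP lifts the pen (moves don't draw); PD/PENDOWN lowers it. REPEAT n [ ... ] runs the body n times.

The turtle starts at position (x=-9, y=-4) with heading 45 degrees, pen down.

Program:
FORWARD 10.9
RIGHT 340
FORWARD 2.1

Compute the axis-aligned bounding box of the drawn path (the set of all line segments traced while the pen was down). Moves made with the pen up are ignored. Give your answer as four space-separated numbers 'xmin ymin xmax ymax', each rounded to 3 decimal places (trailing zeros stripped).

Answer: -9 -4 -0.405 5.611

Derivation:
Executing turtle program step by step:
Start: pos=(-9,-4), heading=45, pen down
FD 10.9: (-9,-4) -> (-1.293,3.707) [heading=45, draw]
RT 340: heading 45 -> 65
FD 2.1: (-1.293,3.707) -> (-0.405,5.611) [heading=65, draw]
Final: pos=(-0.405,5.611), heading=65, 2 segment(s) drawn

Segment endpoints: x in {-9, -1.293, -0.405}, y in {-4, 3.707, 5.611}
xmin=-9, ymin=-4, xmax=-0.405, ymax=5.611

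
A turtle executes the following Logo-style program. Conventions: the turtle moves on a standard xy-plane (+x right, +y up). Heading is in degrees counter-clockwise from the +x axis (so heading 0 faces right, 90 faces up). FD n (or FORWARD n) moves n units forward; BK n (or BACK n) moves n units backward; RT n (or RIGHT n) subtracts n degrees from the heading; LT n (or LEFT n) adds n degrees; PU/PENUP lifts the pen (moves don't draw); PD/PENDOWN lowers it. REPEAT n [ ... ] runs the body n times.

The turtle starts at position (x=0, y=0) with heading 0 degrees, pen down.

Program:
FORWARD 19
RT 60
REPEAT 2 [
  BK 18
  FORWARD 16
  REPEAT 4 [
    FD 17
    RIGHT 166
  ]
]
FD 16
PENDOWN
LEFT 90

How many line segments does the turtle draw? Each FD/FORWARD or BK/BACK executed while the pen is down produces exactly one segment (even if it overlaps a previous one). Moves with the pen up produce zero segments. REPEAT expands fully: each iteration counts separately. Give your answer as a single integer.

Answer: 14

Derivation:
Executing turtle program step by step:
Start: pos=(0,0), heading=0, pen down
FD 19: (0,0) -> (19,0) [heading=0, draw]
RT 60: heading 0 -> 300
REPEAT 2 [
  -- iteration 1/2 --
  BK 18: (19,0) -> (10,15.588) [heading=300, draw]
  FD 16: (10,15.588) -> (18,1.732) [heading=300, draw]
  REPEAT 4 [
    -- iteration 1/4 --
    FD 17: (18,1.732) -> (26.5,-12.99) [heading=300, draw]
    RT 166: heading 300 -> 134
    -- iteration 2/4 --
    FD 17: (26.5,-12.99) -> (14.691,-0.762) [heading=134, draw]
    RT 166: heading 134 -> 328
    -- iteration 3/4 --
    FD 17: (14.691,-0.762) -> (29.108,-9.77) [heading=328, draw]
    RT 166: heading 328 -> 162
    -- iteration 4/4 --
    FD 17: (29.108,-9.77) -> (12.94,-4.517) [heading=162, draw]
    RT 166: heading 162 -> 356
  ]
  -- iteration 2/2 --
  BK 18: (12.94,-4.517) -> (-5.016,-3.261) [heading=356, draw]
  FD 16: (-5.016,-3.261) -> (10.945,-4.377) [heading=356, draw]
  REPEAT 4 [
    -- iteration 1/4 --
    FD 17: (10.945,-4.377) -> (27.903,-5.563) [heading=356, draw]
    RT 166: heading 356 -> 190
    -- iteration 2/4 --
    FD 17: (27.903,-5.563) -> (11.161,-8.515) [heading=190, draw]
    RT 166: heading 190 -> 24
    -- iteration 3/4 --
    FD 17: (11.161,-8.515) -> (26.692,-1.601) [heading=24, draw]
    RT 166: heading 24 -> 218
    -- iteration 4/4 --
    FD 17: (26.692,-1.601) -> (13.295,-12.067) [heading=218, draw]
    RT 166: heading 218 -> 52
  ]
]
FD 16: (13.295,-12.067) -> (23.146,0.541) [heading=52, draw]
PD: pen down
LT 90: heading 52 -> 142
Final: pos=(23.146,0.541), heading=142, 14 segment(s) drawn
Segments drawn: 14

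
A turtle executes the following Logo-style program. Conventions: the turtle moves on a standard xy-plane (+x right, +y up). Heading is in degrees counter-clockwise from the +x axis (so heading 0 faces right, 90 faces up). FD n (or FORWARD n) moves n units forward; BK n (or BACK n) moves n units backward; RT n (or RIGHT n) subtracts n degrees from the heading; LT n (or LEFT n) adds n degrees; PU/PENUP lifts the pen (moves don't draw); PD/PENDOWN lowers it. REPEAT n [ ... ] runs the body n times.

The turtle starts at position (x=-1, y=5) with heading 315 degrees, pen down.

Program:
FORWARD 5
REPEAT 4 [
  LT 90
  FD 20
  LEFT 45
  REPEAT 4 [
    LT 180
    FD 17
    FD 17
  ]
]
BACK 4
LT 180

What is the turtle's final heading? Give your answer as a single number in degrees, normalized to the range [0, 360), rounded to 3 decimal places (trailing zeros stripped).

Answer: 315

Derivation:
Executing turtle program step by step:
Start: pos=(-1,5), heading=315, pen down
FD 5: (-1,5) -> (2.536,1.464) [heading=315, draw]
REPEAT 4 [
  -- iteration 1/4 --
  LT 90: heading 315 -> 45
  FD 20: (2.536,1.464) -> (16.678,15.607) [heading=45, draw]
  LT 45: heading 45 -> 90
  REPEAT 4 [
    -- iteration 1/4 --
    LT 180: heading 90 -> 270
    FD 17: (16.678,15.607) -> (16.678,-1.393) [heading=270, draw]
    FD 17: (16.678,-1.393) -> (16.678,-18.393) [heading=270, draw]
    -- iteration 2/4 --
    LT 180: heading 270 -> 90
    FD 17: (16.678,-18.393) -> (16.678,-1.393) [heading=90, draw]
    FD 17: (16.678,-1.393) -> (16.678,15.607) [heading=90, draw]
    -- iteration 3/4 --
    LT 180: heading 90 -> 270
    FD 17: (16.678,15.607) -> (16.678,-1.393) [heading=270, draw]
    FD 17: (16.678,-1.393) -> (16.678,-18.393) [heading=270, draw]
    -- iteration 4/4 --
    LT 180: heading 270 -> 90
    FD 17: (16.678,-18.393) -> (16.678,-1.393) [heading=90, draw]
    FD 17: (16.678,-1.393) -> (16.678,15.607) [heading=90, draw]
  ]
  -- iteration 2/4 --
  LT 90: heading 90 -> 180
  FD 20: (16.678,15.607) -> (-3.322,15.607) [heading=180, draw]
  LT 45: heading 180 -> 225
  REPEAT 4 [
    -- iteration 1/4 --
    LT 180: heading 225 -> 45
    FD 17: (-3.322,15.607) -> (8.698,27.627) [heading=45, draw]
    FD 17: (8.698,27.627) -> (20.719,39.648) [heading=45, draw]
    -- iteration 2/4 --
    LT 180: heading 45 -> 225
    FD 17: (20.719,39.648) -> (8.698,27.627) [heading=225, draw]
    FD 17: (8.698,27.627) -> (-3.322,15.607) [heading=225, draw]
    -- iteration 3/4 --
    LT 180: heading 225 -> 45
    FD 17: (-3.322,15.607) -> (8.698,27.627) [heading=45, draw]
    FD 17: (8.698,27.627) -> (20.719,39.648) [heading=45, draw]
    -- iteration 4/4 --
    LT 180: heading 45 -> 225
    FD 17: (20.719,39.648) -> (8.698,27.627) [heading=225, draw]
    FD 17: (8.698,27.627) -> (-3.322,15.607) [heading=225, draw]
  ]
  -- iteration 3/4 --
  LT 90: heading 225 -> 315
  FD 20: (-3.322,15.607) -> (10.82,1.464) [heading=315, draw]
  LT 45: heading 315 -> 0
  REPEAT 4 [
    -- iteration 1/4 --
    LT 180: heading 0 -> 180
    FD 17: (10.82,1.464) -> (-6.18,1.464) [heading=180, draw]
    FD 17: (-6.18,1.464) -> (-23.18,1.464) [heading=180, draw]
    -- iteration 2/4 --
    LT 180: heading 180 -> 0
    FD 17: (-23.18,1.464) -> (-6.18,1.464) [heading=0, draw]
    FD 17: (-6.18,1.464) -> (10.82,1.464) [heading=0, draw]
    -- iteration 3/4 --
    LT 180: heading 0 -> 180
    FD 17: (10.82,1.464) -> (-6.18,1.464) [heading=180, draw]
    FD 17: (-6.18,1.464) -> (-23.18,1.464) [heading=180, draw]
    -- iteration 4/4 --
    LT 180: heading 180 -> 0
    FD 17: (-23.18,1.464) -> (-6.18,1.464) [heading=0, draw]
    FD 17: (-6.18,1.464) -> (10.82,1.464) [heading=0, draw]
  ]
  -- iteration 4/4 --
  LT 90: heading 0 -> 90
  FD 20: (10.82,1.464) -> (10.82,21.464) [heading=90, draw]
  LT 45: heading 90 -> 135
  REPEAT 4 [
    -- iteration 1/4 --
    LT 180: heading 135 -> 315
    FD 17: (10.82,21.464) -> (22.841,9.444) [heading=315, draw]
    FD 17: (22.841,9.444) -> (34.861,-2.577) [heading=315, draw]
    -- iteration 2/4 --
    LT 180: heading 315 -> 135
    FD 17: (34.861,-2.577) -> (22.841,9.444) [heading=135, draw]
    FD 17: (22.841,9.444) -> (10.82,21.464) [heading=135, draw]
    -- iteration 3/4 --
    LT 180: heading 135 -> 315
    FD 17: (10.82,21.464) -> (22.841,9.444) [heading=315, draw]
    FD 17: (22.841,9.444) -> (34.861,-2.577) [heading=315, draw]
    -- iteration 4/4 --
    LT 180: heading 315 -> 135
    FD 17: (34.861,-2.577) -> (22.841,9.444) [heading=135, draw]
    FD 17: (22.841,9.444) -> (10.82,21.464) [heading=135, draw]
  ]
]
BK 4: (10.82,21.464) -> (13.648,18.636) [heading=135, draw]
LT 180: heading 135 -> 315
Final: pos=(13.648,18.636), heading=315, 38 segment(s) drawn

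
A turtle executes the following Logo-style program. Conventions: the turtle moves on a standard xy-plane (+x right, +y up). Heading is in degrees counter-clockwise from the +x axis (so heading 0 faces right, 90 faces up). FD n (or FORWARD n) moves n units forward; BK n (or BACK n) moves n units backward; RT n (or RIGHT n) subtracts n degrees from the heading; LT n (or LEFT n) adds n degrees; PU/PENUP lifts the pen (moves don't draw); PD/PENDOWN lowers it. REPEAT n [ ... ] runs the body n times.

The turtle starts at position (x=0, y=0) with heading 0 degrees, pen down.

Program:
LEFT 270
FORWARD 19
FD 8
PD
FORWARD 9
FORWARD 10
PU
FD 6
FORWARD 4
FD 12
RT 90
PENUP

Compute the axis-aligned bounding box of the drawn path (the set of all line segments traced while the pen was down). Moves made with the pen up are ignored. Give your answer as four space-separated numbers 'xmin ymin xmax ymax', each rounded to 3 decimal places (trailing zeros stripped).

Executing turtle program step by step:
Start: pos=(0,0), heading=0, pen down
LT 270: heading 0 -> 270
FD 19: (0,0) -> (0,-19) [heading=270, draw]
FD 8: (0,-19) -> (0,-27) [heading=270, draw]
PD: pen down
FD 9: (0,-27) -> (0,-36) [heading=270, draw]
FD 10: (0,-36) -> (0,-46) [heading=270, draw]
PU: pen up
FD 6: (0,-46) -> (0,-52) [heading=270, move]
FD 4: (0,-52) -> (0,-56) [heading=270, move]
FD 12: (0,-56) -> (0,-68) [heading=270, move]
RT 90: heading 270 -> 180
PU: pen up
Final: pos=(0,-68), heading=180, 4 segment(s) drawn

Segment endpoints: x in {0, 0, 0, 0, 0}, y in {-46, -36, -27, -19, 0}
xmin=0, ymin=-46, xmax=0, ymax=0

Answer: 0 -46 0 0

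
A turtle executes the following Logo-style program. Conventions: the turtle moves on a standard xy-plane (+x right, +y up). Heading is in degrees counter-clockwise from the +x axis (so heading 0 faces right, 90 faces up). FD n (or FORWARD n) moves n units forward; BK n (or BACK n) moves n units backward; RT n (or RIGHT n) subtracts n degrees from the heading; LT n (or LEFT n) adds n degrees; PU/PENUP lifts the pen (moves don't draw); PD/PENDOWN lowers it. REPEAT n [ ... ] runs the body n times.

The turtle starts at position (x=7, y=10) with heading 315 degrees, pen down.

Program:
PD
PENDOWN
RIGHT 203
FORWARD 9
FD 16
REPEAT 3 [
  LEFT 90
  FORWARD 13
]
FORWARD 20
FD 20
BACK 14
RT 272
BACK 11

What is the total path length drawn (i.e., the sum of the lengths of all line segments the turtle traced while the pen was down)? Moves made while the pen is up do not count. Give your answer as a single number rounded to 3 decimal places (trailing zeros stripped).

Executing turtle program step by step:
Start: pos=(7,10), heading=315, pen down
PD: pen down
PD: pen down
RT 203: heading 315 -> 112
FD 9: (7,10) -> (3.629,18.345) [heading=112, draw]
FD 16: (3.629,18.345) -> (-2.365,33.18) [heading=112, draw]
REPEAT 3 [
  -- iteration 1/3 --
  LT 90: heading 112 -> 202
  FD 13: (-2.365,33.18) -> (-14.419,28.31) [heading=202, draw]
  -- iteration 2/3 --
  LT 90: heading 202 -> 292
  FD 13: (-14.419,28.31) -> (-9.549,16.256) [heading=292, draw]
  -- iteration 3/3 --
  LT 90: heading 292 -> 22
  FD 13: (-9.549,16.256) -> (2.505,21.126) [heading=22, draw]
]
FD 20: (2.505,21.126) -> (21.048,28.618) [heading=22, draw]
FD 20: (21.048,28.618) -> (39.592,36.11) [heading=22, draw]
BK 14: (39.592,36.11) -> (26.612,30.866) [heading=22, draw]
RT 272: heading 22 -> 110
BK 11: (26.612,30.866) -> (30.374,20.529) [heading=110, draw]
Final: pos=(30.374,20.529), heading=110, 9 segment(s) drawn

Segment lengths:
  seg 1: (7,10) -> (3.629,18.345), length = 9
  seg 2: (3.629,18.345) -> (-2.365,33.18), length = 16
  seg 3: (-2.365,33.18) -> (-14.419,28.31), length = 13
  seg 4: (-14.419,28.31) -> (-9.549,16.256), length = 13
  seg 5: (-9.549,16.256) -> (2.505,21.126), length = 13
  seg 6: (2.505,21.126) -> (21.048,28.618), length = 20
  seg 7: (21.048,28.618) -> (39.592,36.11), length = 20
  seg 8: (39.592,36.11) -> (26.612,30.866), length = 14
  seg 9: (26.612,30.866) -> (30.374,20.529), length = 11
Total = 129

Answer: 129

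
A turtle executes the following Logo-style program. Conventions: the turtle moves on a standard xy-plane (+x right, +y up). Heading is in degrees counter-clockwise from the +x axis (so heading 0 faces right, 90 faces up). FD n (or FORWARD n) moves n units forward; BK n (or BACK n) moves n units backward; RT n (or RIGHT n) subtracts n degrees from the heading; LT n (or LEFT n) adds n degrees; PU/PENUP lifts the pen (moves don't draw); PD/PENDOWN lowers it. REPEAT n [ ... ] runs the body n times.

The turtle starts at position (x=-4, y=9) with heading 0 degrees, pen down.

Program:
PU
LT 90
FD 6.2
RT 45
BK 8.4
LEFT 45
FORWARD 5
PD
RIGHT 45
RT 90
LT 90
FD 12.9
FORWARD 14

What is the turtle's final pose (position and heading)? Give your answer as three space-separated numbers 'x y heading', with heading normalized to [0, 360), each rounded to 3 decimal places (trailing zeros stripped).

Executing turtle program step by step:
Start: pos=(-4,9), heading=0, pen down
PU: pen up
LT 90: heading 0 -> 90
FD 6.2: (-4,9) -> (-4,15.2) [heading=90, move]
RT 45: heading 90 -> 45
BK 8.4: (-4,15.2) -> (-9.94,9.26) [heading=45, move]
LT 45: heading 45 -> 90
FD 5: (-9.94,9.26) -> (-9.94,14.26) [heading=90, move]
PD: pen down
RT 45: heading 90 -> 45
RT 90: heading 45 -> 315
LT 90: heading 315 -> 45
FD 12.9: (-9.94,14.26) -> (-0.818,23.382) [heading=45, draw]
FD 14: (-0.818,23.382) -> (9.081,33.281) [heading=45, draw]
Final: pos=(9.081,33.281), heading=45, 2 segment(s) drawn

Answer: 9.081 33.281 45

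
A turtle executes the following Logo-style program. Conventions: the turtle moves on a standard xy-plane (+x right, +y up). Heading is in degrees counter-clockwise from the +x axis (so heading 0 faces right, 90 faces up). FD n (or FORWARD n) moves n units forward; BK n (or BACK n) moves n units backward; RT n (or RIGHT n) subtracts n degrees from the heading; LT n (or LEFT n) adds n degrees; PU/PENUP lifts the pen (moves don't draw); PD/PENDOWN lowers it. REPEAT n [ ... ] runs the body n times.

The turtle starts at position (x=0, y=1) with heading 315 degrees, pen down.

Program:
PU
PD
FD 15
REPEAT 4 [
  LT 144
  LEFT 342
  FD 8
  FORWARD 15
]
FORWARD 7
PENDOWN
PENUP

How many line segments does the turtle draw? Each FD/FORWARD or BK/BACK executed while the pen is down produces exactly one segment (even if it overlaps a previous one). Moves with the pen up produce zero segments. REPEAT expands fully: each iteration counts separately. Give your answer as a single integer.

Executing turtle program step by step:
Start: pos=(0,1), heading=315, pen down
PU: pen up
PD: pen down
FD 15: (0,1) -> (10.607,-9.607) [heading=315, draw]
REPEAT 4 [
  -- iteration 1/4 --
  LT 144: heading 315 -> 99
  LT 342: heading 99 -> 81
  FD 8: (10.607,-9.607) -> (11.858,-1.705) [heading=81, draw]
  FD 15: (11.858,-1.705) -> (14.205,13.11) [heading=81, draw]
  -- iteration 2/4 --
  LT 144: heading 81 -> 225
  LT 342: heading 225 -> 207
  FD 8: (14.205,13.11) -> (7.077,9.478) [heading=207, draw]
  FD 15: (7.077,9.478) -> (-6.289,2.668) [heading=207, draw]
  -- iteration 3/4 --
  LT 144: heading 207 -> 351
  LT 342: heading 351 -> 333
  FD 8: (-6.289,2.668) -> (0.839,-0.963) [heading=333, draw]
  FD 15: (0.839,-0.963) -> (14.205,-7.773) [heading=333, draw]
  -- iteration 4/4 --
  LT 144: heading 333 -> 117
  LT 342: heading 117 -> 99
  FD 8: (14.205,-7.773) -> (12.953,0.128) [heading=99, draw]
  FD 15: (12.953,0.128) -> (10.607,14.943) [heading=99, draw]
]
FD 7: (10.607,14.943) -> (9.512,21.857) [heading=99, draw]
PD: pen down
PU: pen up
Final: pos=(9.512,21.857), heading=99, 10 segment(s) drawn
Segments drawn: 10

Answer: 10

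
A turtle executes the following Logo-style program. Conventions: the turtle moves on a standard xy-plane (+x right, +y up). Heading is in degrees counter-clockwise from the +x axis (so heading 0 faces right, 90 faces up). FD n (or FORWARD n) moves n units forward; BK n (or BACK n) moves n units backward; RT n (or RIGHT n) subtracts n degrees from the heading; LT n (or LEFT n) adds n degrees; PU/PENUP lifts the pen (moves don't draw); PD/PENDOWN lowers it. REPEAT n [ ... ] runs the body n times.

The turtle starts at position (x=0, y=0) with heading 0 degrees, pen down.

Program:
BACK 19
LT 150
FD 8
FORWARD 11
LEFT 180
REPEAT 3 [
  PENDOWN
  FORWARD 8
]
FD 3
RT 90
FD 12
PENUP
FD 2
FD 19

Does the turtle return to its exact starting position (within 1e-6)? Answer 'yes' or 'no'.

Answer: no

Derivation:
Executing turtle program step by step:
Start: pos=(0,0), heading=0, pen down
BK 19: (0,0) -> (-19,0) [heading=0, draw]
LT 150: heading 0 -> 150
FD 8: (-19,0) -> (-25.928,4) [heading=150, draw]
FD 11: (-25.928,4) -> (-35.454,9.5) [heading=150, draw]
LT 180: heading 150 -> 330
REPEAT 3 [
  -- iteration 1/3 --
  PD: pen down
  FD 8: (-35.454,9.5) -> (-28.526,5.5) [heading=330, draw]
  -- iteration 2/3 --
  PD: pen down
  FD 8: (-28.526,5.5) -> (-21.598,1.5) [heading=330, draw]
  -- iteration 3/3 --
  PD: pen down
  FD 8: (-21.598,1.5) -> (-14.67,-2.5) [heading=330, draw]
]
FD 3: (-14.67,-2.5) -> (-12.072,-4) [heading=330, draw]
RT 90: heading 330 -> 240
FD 12: (-12.072,-4) -> (-18.072,-14.392) [heading=240, draw]
PU: pen up
FD 2: (-18.072,-14.392) -> (-19.072,-16.124) [heading=240, move]
FD 19: (-19.072,-16.124) -> (-28.572,-32.579) [heading=240, move]
Final: pos=(-28.572,-32.579), heading=240, 8 segment(s) drawn

Start position: (0, 0)
Final position: (-28.572, -32.579)
Distance = 43.333; >= 1e-6 -> NOT closed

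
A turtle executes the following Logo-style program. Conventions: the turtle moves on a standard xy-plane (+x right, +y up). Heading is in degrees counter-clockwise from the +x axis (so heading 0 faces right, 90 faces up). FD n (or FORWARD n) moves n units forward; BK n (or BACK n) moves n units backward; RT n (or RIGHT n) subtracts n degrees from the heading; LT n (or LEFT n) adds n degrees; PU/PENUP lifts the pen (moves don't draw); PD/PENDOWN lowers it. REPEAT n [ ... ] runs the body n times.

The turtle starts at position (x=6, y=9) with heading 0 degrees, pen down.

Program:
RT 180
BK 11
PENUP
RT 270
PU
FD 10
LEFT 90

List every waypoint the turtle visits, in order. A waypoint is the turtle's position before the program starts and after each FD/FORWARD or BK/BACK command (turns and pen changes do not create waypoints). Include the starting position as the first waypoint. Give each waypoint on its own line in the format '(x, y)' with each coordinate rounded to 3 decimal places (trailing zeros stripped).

Answer: (6, 9)
(17, 9)
(17, -1)

Derivation:
Executing turtle program step by step:
Start: pos=(6,9), heading=0, pen down
RT 180: heading 0 -> 180
BK 11: (6,9) -> (17,9) [heading=180, draw]
PU: pen up
RT 270: heading 180 -> 270
PU: pen up
FD 10: (17,9) -> (17,-1) [heading=270, move]
LT 90: heading 270 -> 0
Final: pos=(17,-1), heading=0, 1 segment(s) drawn
Waypoints (3 total):
(6, 9)
(17, 9)
(17, -1)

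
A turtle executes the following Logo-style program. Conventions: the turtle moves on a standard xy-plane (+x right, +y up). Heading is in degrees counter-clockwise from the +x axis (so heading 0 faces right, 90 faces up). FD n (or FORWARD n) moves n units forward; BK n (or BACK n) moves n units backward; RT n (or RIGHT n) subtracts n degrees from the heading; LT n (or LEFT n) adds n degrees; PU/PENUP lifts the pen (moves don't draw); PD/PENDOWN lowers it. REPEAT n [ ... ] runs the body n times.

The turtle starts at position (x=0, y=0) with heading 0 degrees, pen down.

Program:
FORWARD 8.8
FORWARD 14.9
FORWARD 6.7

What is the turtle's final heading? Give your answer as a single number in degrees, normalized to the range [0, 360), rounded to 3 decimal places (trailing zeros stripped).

Answer: 0

Derivation:
Executing turtle program step by step:
Start: pos=(0,0), heading=0, pen down
FD 8.8: (0,0) -> (8.8,0) [heading=0, draw]
FD 14.9: (8.8,0) -> (23.7,0) [heading=0, draw]
FD 6.7: (23.7,0) -> (30.4,0) [heading=0, draw]
Final: pos=(30.4,0), heading=0, 3 segment(s) drawn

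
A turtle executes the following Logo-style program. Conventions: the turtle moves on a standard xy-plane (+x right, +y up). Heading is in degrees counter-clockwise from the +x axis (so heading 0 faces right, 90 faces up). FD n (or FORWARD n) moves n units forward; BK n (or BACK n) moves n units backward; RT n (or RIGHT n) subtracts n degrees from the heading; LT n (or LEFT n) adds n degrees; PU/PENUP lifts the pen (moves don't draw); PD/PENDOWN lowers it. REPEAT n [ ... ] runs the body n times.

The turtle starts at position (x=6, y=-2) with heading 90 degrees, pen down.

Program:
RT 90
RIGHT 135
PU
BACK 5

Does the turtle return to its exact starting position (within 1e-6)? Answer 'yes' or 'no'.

Executing turtle program step by step:
Start: pos=(6,-2), heading=90, pen down
RT 90: heading 90 -> 0
RT 135: heading 0 -> 225
PU: pen up
BK 5: (6,-2) -> (9.536,1.536) [heading=225, move]
Final: pos=(9.536,1.536), heading=225, 0 segment(s) drawn

Start position: (6, -2)
Final position: (9.536, 1.536)
Distance = 5; >= 1e-6 -> NOT closed

Answer: no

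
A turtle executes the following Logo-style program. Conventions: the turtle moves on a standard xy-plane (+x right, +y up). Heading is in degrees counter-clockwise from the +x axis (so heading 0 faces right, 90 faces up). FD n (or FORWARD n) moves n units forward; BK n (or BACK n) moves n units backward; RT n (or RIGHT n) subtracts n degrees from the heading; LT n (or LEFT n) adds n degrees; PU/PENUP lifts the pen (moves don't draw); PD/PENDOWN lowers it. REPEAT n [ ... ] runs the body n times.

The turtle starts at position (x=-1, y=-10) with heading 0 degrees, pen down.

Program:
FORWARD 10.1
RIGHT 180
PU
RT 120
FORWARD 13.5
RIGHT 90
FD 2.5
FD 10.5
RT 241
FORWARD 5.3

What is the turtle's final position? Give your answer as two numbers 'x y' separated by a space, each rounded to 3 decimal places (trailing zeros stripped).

Executing turtle program step by step:
Start: pos=(-1,-10), heading=0, pen down
FD 10.1: (-1,-10) -> (9.1,-10) [heading=0, draw]
RT 180: heading 0 -> 180
PU: pen up
RT 120: heading 180 -> 60
FD 13.5: (9.1,-10) -> (15.85,1.691) [heading=60, move]
RT 90: heading 60 -> 330
FD 2.5: (15.85,1.691) -> (18.015,0.441) [heading=330, move]
FD 10.5: (18.015,0.441) -> (27.108,-4.809) [heading=330, move]
RT 241: heading 330 -> 89
FD 5.3: (27.108,-4.809) -> (27.201,0.491) [heading=89, move]
Final: pos=(27.201,0.491), heading=89, 1 segment(s) drawn

Answer: 27.201 0.491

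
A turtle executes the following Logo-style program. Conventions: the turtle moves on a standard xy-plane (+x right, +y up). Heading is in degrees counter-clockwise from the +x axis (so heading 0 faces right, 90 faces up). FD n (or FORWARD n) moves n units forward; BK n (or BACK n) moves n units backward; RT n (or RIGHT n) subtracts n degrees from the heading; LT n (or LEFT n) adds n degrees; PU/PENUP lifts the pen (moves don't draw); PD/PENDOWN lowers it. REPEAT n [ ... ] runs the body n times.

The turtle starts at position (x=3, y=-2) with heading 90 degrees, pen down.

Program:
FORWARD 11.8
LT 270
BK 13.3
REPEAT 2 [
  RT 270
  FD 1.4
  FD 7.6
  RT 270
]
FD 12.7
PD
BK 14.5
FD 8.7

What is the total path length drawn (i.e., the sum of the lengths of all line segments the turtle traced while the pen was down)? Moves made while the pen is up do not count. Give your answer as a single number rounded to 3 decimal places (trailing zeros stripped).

Answer: 79

Derivation:
Executing turtle program step by step:
Start: pos=(3,-2), heading=90, pen down
FD 11.8: (3,-2) -> (3,9.8) [heading=90, draw]
LT 270: heading 90 -> 0
BK 13.3: (3,9.8) -> (-10.3,9.8) [heading=0, draw]
REPEAT 2 [
  -- iteration 1/2 --
  RT 270: heading 0 -> 90
  FD 1.4: (-10.3,9.8) -> (-10.3,11.2) [heading=90, draw]
  FD 7.6: (-10.3,11.2) -> (-10.3,18.8) [heading=90, draw]
  RT 270: heading 90 -> 180
  -- iteration 2/2 --
  RT 270: heading 180 -> 270
  FD 1.4: (-10.3,18.8) -> (-10.3,17.4) [heading=270, draw]
  FD 7.6: (-10.3,17.4) -> (-10.3,9.8) [heading=270, draw]
  RT 270: heading 270 -> 0
]
FD 12.7: (-10.3,9.8) -> (2.4,9.8) [heading=0, draw]
PD: pen down
BK 14.5: (2.4,9.8) -> (-12.1,9.8) [heading=0, draw]
FD 8.7: (-12.1,9.8) -> (-3.4,9.8) [heading=0, draw]
Final: pos=(-3.4,9.8), heading=0, 9 segment(s) drawn

Segment lengths:
  seg 1: (3,-2) -> (3,9.8), length = 11.8
  seg 2: (3,9.8) -> (-10.3,9.8), length = 13.3
  seg 3: (-10.3,9.8) -> (-10.3,11.2), length = 1.4
  seg 4: (-10.3,11.2) -> (-10.3,18.8), length = 7.6
  seg 5: (-10.3,18.8) -> (-10.3,17.4), length = 1.4
  seg 6: (-10.3,17.4) -> (-10.3,9.8), length = 7.6
  seg 7: (-10.3,9.8) -> (2.4,9.8), length = 12.7
  seg 8: (2.4,9.8) -> (-12.1,9.8), length = 14.5
  seg 9: (-12.1,9.8) -> (-3.4,9.8), length = 8.7
Total = 79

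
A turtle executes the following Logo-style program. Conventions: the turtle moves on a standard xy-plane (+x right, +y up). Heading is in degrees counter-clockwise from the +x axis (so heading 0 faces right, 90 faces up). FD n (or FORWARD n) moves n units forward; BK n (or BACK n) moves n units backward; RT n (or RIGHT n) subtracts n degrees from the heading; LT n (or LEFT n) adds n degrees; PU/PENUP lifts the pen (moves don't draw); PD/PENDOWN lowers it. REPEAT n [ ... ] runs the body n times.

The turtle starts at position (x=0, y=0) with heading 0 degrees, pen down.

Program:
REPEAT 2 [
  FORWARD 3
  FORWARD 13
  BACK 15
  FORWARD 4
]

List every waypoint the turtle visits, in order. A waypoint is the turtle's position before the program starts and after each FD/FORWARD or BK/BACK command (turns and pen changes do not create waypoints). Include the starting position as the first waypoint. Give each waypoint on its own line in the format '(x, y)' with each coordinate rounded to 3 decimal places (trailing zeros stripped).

Executing turtle program step by step:
Start: pos=(0,0), heading=0, pen down
REPEAT 2 [
  -- iteration 1/2 --
  FD 3: (0,0) -> (3,0) [heading=0, draw]
  FD 13: (3,0) -> (16,0) [heading=0, draw]
  BK 15: (16,0) -> (1,0) [heading=0, draw]
  FD 4: (1,0) -> (5,0) [heading=0, draw]
  -- iteration 2/2 --
  FD 3: (5,0) -> (8,0) [heading=0, draw]
  FD 13: (8,0) -> (21,0) [heading=0, draw]
  BK 15: (21,0) -> (6,0) [heading=0, draw]
  FD 4: (6,0) -> (10,0) [heading=0, draw]
]
Final: pos=(10,0), heading=0, 8 segment(s) drawn
Waypoints (9 total):
(0, 0)
(3, 0)
(16, 0)
(1, 0)
(5, 0)
(8, 0)
(21, 0)
(6, 0)
(10, 0)

Answer: (0, 0)
(3, 0)
(16, 0)
(1, 0)
(5, 0)
(8, 0)
(21, 0)
(6, 0)
(10, 0)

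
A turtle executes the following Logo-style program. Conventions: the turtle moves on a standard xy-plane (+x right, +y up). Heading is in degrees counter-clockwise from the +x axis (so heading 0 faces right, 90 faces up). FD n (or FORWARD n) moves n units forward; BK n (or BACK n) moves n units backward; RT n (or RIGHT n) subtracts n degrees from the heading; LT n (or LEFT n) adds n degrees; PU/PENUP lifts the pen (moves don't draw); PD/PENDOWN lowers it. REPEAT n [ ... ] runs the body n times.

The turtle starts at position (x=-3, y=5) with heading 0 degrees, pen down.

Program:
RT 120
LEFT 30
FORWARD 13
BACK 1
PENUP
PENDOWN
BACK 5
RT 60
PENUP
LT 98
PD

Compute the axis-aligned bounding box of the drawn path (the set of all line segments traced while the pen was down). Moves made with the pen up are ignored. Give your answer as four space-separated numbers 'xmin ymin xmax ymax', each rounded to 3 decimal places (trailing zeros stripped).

Answer: -3 -8 -3 5

Derivation:
Executing turtle program step by step:
Start: pos=(-3,5), heading=0, pen down
RT 120: heading 0 -> 240
LT 30: heading 240 -> 270
FD 13: (-3,5) -> (-3,-8) [heading=270, draw]
BK 1: (-3,-8) -> (-3,-7) [heading=270, draw]
PU: pen up
PD: pen down
BK 5: (-3,-7) -> (-3,-2) [heading=270, draw]
RT 60: heading 270 -> 210
PU: pen up
LT 98: heading 210 -> 308
PD: pen down
Final: pos=(-3,-2), heading=308, 3 segment(s) drawn

Segment endpoints: x in {-3, -3, -3}, y in {-8, -7, -2, 5}
xmin=-3, ymin=-8, xmax=-3, ymax=5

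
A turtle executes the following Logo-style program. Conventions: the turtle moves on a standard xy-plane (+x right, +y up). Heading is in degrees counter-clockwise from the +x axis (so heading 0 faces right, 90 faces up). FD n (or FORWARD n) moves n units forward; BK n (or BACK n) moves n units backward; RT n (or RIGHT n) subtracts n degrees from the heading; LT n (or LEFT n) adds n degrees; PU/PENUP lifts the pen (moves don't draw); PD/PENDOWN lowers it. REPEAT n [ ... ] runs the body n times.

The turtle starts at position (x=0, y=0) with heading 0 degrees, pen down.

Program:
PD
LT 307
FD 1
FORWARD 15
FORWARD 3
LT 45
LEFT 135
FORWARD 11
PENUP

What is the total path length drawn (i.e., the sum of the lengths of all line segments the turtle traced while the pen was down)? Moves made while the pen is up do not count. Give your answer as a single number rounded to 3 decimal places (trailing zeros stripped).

Executing turtle program step by step:
Start: pos=(0,0), heading=0, pen down
PD: pen down
LT 307: heading 0 -> 307
FD 1: (0,0) -> (0.602,-0.799) [heading=307, draw]
FD 15: (0.602,-0.799) -> (9.629,-12.778) [heading=307, draw]
FD 3: (9.629,-12.778) -> (11.434,-15.174) [heading=307, draw]
LT 45: heading 307 -> 352
LT 135: heading 352 -> 127
FD 11: (11.434,-15.174) -> (4.815,-6.389) [heading=127, draw]
PU: pen up
Final: pos=(4.815,-6.389), heading=127, 4 segment(s) drawn

Segment lengths:
  seg 1: (0,0) -> (0.602,-0.799), length = 1
  seg 2: (0.602,-0.799) -> (9.629,-12.778), length = 15
  seg 3: (9.629,-12.778) -> (11.434,-15.174), length = 3
  seg 4: (11.434,-15.174) -> (4.815,-6.389), length = 11
Total = 30

Answer: 30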